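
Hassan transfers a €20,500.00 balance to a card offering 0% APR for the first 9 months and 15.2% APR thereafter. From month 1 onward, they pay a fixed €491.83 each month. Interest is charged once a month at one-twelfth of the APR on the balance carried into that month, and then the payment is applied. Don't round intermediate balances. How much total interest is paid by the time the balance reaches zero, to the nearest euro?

Promo months 1–9 at r₀ = 0%/12 = 0; months 10+ at r₁ = 15.2%/12 = 0.0126667.
After month 9 (no interest yet): B = €20,500.00 − 9·€491.83 = €16,073.53.
Then at r₁ with €491.83/mo: n₂ = −ln(1 − r₁·B/P)/ln(1+r₁) ≈ 42.45 → 43 more payments.
Total paid = 51·€491.83 + €223.83 = €25,307.16; interest = €25,307.16 − €20,500.00 = €4,807.16.

€4,807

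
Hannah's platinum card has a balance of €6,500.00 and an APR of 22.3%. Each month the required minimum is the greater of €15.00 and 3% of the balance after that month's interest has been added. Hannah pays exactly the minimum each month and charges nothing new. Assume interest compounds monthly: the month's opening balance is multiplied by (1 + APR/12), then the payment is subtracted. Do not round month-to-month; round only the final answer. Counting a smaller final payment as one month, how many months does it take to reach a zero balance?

Monthly rate r = 22.3%/12 = 1.85833% = 0.0185833.
While 3% of the post-interest balance exceeds €15.00, each month B ← (B·(1+r))·(1 − 0.03), i.e. B shrinks by the factor (1+r)·0.97 = 0.98803.
This holds for months 1–215. Entering month 216 the balance is €487.64; 3% of the post-interest balance is now below €15.00, so the flat €15.00 minimum applies from here.
From month 216 a fixed €15.00 at rate r clears €487.64 in 51 more payments. Total: 215 + 51 = 266 months.

266 months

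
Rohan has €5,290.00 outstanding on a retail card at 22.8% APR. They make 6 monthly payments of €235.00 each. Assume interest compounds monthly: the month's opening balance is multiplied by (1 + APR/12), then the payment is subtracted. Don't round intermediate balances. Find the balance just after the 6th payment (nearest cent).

Monthly rate r = 22.8%/12 = 1.9% = 0.019.
Each month: B ← B·(1+r) − €235.00.
Month 1: interest €100.51; balance after payment €5,155.51.
Month 2: interest €97.95; balance after payment €5,018.46.
Month 3: interest €95.35; balance after payment €4,878.82.
Month 4: interest €92.70; balance after payment €4,736.51.
Month 5: interest €89.99; balance after payment €4,591.51.
Month 6: interest €87.24; balance after payment €4,443.75.

€4,443.75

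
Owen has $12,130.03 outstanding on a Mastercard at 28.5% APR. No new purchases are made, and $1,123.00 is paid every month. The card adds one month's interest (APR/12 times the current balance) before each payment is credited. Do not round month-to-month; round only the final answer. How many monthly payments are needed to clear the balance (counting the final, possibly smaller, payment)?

13 months

Monthly rate r = 28.5%/12 = 2.375% = 0.02375.
Recurrence: B ← B·(1+r) − $1,123.00.
Month 1: interest $288.09; balance after payment $11,295.12.
Month 2: interest $268.26; balance after payment $10,440.38.
Closed form: n = −ln(1 − rB₀/P)/ln(1+r) = −ln(0.74347)/ln(1.02375) ≈ 12.629, so the balance reaches zero during payment 13.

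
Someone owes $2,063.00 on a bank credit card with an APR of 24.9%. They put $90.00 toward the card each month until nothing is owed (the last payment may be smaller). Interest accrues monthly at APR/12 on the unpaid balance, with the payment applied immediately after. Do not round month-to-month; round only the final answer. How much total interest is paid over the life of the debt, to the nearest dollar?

$766

Monthly rate r = 24.9%/12 = 2.075% = 0.02075.
Payoff takes n = ⌈−ln(1 − rB₀/P)/ln(1+r)⌉ = ⌈31.433⌉ = 32 payments; the last is $39.24.
Total paid = 31·$90.00 + $39.24 = $2,829.24.
Total interest = total paid − principal = $2,829.24 − $2,063.00 = $766.24.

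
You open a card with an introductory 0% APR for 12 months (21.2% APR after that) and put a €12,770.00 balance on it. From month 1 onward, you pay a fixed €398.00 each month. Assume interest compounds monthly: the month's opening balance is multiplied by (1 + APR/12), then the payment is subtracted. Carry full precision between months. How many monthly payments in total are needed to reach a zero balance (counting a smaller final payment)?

38 payments

Promo months 1–12 at r₀ = 0%/12 = 0; months 13+ at r₁ = 21.2%/12 = 0.0176667.
After month 12 (no interest yet): B = €12,770.00 − 12·€398.00 = €7,994.00.
Then at r₁ with €398.00/mo: n₂ = −ln(1 − r₁·B/P)/ln(1+r₁) ≈ 25.03 → 26 more payments.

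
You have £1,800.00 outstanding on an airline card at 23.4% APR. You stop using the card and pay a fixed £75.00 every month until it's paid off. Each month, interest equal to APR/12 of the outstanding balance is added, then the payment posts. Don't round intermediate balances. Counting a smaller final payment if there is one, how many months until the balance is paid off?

Monthly rate r = 23.4%/12 = 1.95% = 0.0195.
Recurrence: B ← B·(1+r) − £75.00.
Month 1: interest £35.10; balance after payment £1,760.10.
Month 2: interest £34.32; balance after payment £1,719.42.
Closed form: n = −ln(1 − rB₀/P)/ln(1+r) = −ln(0.532)/ln(1.0195) ≈ 32.679, so the balance reaches zero during payment 33.

33 months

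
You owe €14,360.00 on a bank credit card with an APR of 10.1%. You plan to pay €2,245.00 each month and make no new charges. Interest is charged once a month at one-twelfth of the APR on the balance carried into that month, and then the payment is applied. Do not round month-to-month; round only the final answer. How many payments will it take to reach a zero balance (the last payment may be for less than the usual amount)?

7 months

Monthly rate r = 10.1%/12 = 0.841667% = 0.00841667.
Recurrence: B ← B·(1+r) − €2,245.00.
Month 1: interest €120.86; balance after payment €12,235.86.
Month 2: interest €102.99; balance after payment €10,093.85.
Closed form: n = −ln(1 − rB₀/P)/ln(1+r) = −ln(0.94616)/ln(1.00842) ≈ 6.603, so the balance reaches zero during payment 7.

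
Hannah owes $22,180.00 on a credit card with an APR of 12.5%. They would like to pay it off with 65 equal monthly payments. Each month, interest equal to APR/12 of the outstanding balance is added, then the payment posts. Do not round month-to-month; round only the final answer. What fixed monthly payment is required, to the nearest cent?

Monthly rate r = 12.5%/12 = 1.04167% = 0.0104167.
Level-payment amortization: P = B₀·r / (1 − (1+r)^(−n)) = 22180.00·0.0104167 / (1 − 1.01042^(−65)).
Denominator 1 − (1+r)^(−65) = 0.490120654.
P = 231.042 / 0.490120654 ≈ 471.40.

$471.40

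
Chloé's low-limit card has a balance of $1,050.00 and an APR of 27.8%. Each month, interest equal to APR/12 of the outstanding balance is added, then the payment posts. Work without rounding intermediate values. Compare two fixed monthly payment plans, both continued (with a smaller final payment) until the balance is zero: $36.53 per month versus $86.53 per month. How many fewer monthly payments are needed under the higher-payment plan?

Monthly rate r = 27.8%/12 = 2.31667% = 0.0231667.
At $36.53/mo: n = ⌈−ln(1 − rB₀/P)/ln(1+r)⌉ = 48 payments (last $31.75); total interest = total paid − $1,050.00 = $698.66.
At $86.53/mo: 15 payments (last $35.84); total interest $197.26.
Payments saved = 48 − 15 = 33.

33 fewer payments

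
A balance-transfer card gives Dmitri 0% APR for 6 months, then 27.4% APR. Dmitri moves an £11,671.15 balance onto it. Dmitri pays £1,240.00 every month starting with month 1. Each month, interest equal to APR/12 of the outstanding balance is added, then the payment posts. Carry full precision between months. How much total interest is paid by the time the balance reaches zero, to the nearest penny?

Promo months 1–6 at r₀ = 0%/12 = 0; months 7+ at r₁ = 27.4%/12 = 0.0228333.
After month 6 (no interest yet): B = £11,671.15 − 6·£1,240.00 = £4,231.15.
Then at r₁ with £1,240.00/mo: n₂ = −ln(1 − r₁·B/P)/ln(1+r₁) ≈ 3.59 → 4 more payments.
Total paid = 9·£1,240.00 + £738.55 = £11,898.55; interest = £11,898.55 − £11,671.15 = £227.40.

£227.40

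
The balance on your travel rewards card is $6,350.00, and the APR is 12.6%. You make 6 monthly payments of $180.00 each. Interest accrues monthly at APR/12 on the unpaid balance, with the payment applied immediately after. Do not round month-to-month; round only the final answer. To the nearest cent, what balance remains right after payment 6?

$5,651.95

Monthly rate r = 12.6%/12 = 1.05% = 0.0105.
Each month: B ← B·(1+r) − $180.00.
Month 1: interest $66.67; balance after payment $6,236.68.
Month 2: interest $65.49; balance after payment $6,122.16.
Month 3: interest $64.28; balance after payment $6,006.44.
Month 4: interest $63.07; balance after payment $5,889.51.
Month 5: interest $61.84; balance after payment $5,771.35.
Month 6: interest $60.60; balance after payment $5,651.95.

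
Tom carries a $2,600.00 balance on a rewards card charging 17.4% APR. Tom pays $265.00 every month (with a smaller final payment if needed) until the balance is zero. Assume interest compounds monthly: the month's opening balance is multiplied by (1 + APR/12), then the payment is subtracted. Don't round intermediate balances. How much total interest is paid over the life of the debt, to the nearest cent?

Monthly rate r = 17.4%/12 = 1.45% = 0.0145.
Payoff takes n = ⌈−ln(1 − rB₀/P)/ln(1+r)⌉ = ⌈10.660⌉ = 11 payments; the last is $175.31.
Total paid = 10·$265.00 + $175.31 = $2,825.31.
Total interest = total paid − principal = $2,825.31 − $2,600.00 = $225.31.

$225.31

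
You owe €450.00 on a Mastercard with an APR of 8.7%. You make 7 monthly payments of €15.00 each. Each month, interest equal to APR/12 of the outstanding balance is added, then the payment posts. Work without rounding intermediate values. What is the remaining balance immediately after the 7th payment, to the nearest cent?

Monthly rate r = 8.7%/12 = 0.725% = 0.00725.
Each month: B ← B·(1+r) − €15.00.
Month 1: interest €3.26; balance after payment €438.26.
Month 2: interest €3.18; balance after payment €426.44.
Month 3: interest €3.09; balance after payment €414.53.
Month 4: interest €3.01; balance after payment €402.54.
Month 5: interest €2.92; balance after payment €390.46.
Month 6: interest €2.83; balance after payment €378.29.
Month 7: interest €2.74; balance after payment €366.03.

€366.03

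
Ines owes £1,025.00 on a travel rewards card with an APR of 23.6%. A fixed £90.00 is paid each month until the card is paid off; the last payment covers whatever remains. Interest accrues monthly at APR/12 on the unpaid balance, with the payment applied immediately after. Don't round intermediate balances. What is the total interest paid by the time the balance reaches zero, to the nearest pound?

£147

Monthly rate r = 23.6%/12 = 1.96667% = 0.0196667.
Payoff takes n = ⌈−ln(1 − rB₀/P)/ln(1+r)⌉ = ⌈13.020⌉ = 14 payments; the last is £1.84.
Total paid = 13·£90.00 + £1.84 = £1,171.84.
Total interest = total paid − principal = £1,171.84 − £1,025.00 = £146.84.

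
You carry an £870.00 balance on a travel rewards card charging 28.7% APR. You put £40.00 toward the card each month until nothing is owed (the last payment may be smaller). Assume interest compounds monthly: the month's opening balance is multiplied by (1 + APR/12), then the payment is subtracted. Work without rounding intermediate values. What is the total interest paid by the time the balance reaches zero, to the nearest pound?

£373

Monthly rate r = 28.7%/12 = 2.39167% = 0.0239167.
Payoff takes n = ⌈−ln(1 − rB₀/P)/ln(1+r)⌉ = ⌈31.071⌉ = 32 payments; the last is £2.86.
Total paid = 31·£40.00 + £2.86 = £1,242.86.
Total interest = total paid − principal = £1,242.86 − £870.00 = £372.86.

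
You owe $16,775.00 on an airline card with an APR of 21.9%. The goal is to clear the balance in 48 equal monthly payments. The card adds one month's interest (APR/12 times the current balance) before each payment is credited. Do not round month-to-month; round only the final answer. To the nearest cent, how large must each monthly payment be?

$527.60

Monthly rate r = 21.9%/12 = 1.825% = 0.01825.
Level-payment amortization: P = B₀·r / (1 − (1+r)^(−n)) = 16775.00·0.01825 / (1 − 1.01825^(−48)).
Denominator 1 − (1+r)^(−48) = 0.580252711.
P = 306.144 / 0.580252711 ≈ 527.60.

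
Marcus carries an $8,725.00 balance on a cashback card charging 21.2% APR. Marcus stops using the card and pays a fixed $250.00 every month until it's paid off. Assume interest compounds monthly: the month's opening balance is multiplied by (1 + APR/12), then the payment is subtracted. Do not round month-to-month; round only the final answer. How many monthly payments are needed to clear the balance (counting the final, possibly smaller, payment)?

Monthly rate r = 21.2%/12 = 1.76667% = 0.0176667.
Recurrence: B ← B·(1+r) − $250.00.
Month 1: interest $154.14; balance after payment $8,629.14.
Month 2: interest $152.45; balance after payment $8,531.59.
Closed form: n = −ln(1 − rB₀/P)/ln(1+r) = −ln(0.38343)/ln(1.01767) ≈ 54.738, so the balance reaches zero during payment 55.

55 payments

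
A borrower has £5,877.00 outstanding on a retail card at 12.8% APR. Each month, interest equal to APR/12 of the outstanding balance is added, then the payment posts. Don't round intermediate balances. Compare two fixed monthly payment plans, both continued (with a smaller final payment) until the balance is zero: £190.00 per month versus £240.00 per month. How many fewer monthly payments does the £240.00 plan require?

9 fewer payments

Monthly rate r = 12.8%/12 = 1.06667% = 0.0106667.
At £190.00/mo: n = ⌈−ln(1 − rB₀/P)/ln(1+r)⌉ = 38 payments (last £139.99); total interest = total paid − £5,877.00 = £1,292.99.
At £240.00/mo: 29 payments (last £127.96); total interest £970.96.
Payments saved = 38 − 29 = 9.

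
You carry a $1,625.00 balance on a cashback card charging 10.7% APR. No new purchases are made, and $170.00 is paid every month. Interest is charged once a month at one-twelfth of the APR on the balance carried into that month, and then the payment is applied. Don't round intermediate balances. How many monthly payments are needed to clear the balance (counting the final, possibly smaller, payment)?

11 payments

Monthly rate r = 10.7%/12 = 0.891667% = 0.00891667.
Recurrence: B ← B·(1+r) − $170.00.
Month 1: interest $14.49; balance after payment $1,469.49.
Month 2: interest $13.10; balance after payment $1,312.59.
Closed form: n = −ln(1 − rB₀/P)/ln(1+r) = −ln(0.91477)/ln(1.00892) ≈ 10.035, so the balance reaches zero during payment 11.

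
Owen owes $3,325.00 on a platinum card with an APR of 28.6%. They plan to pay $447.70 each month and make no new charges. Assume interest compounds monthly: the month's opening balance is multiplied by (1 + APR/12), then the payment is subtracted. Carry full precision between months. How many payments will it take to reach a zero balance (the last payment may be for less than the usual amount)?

9 payments

Monthly rate r = 28.6%/12 = 2.38333% = 0.0238333.
Recurrence: B ← B·(1+r) − $447.70.
Month 1: interest $79.25; balance after payment $2,956.55.
Month 2: interest $70.46; balance after payment $2,579.31.
Closed form: n = −ln(1 − rB₀/P)/ln(1+r) = −ln(0.82299)/ln(1.02383) ≈ 8.271, so the balance reaches zero during payment 9.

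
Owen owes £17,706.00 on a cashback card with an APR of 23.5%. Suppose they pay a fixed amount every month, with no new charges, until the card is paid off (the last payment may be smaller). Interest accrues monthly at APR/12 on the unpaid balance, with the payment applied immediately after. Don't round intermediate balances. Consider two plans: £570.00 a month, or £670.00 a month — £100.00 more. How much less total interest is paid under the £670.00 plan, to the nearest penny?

Monthly rate r = 23.5%/12 = 1.95833% = 0.0195833.
At £570.00/mo: n = ⌈−ln(1 − rB₀/P)/ln(1+r)⌉ = 49 payments (last £189.21); total interest = total paid − £17,706.00 = £9,843.21.
At £670.00/mo: 38 payments (last £390.19); total interest £7,474.19.
Interest saved = £9,843.21 − £7,474.19 = £2,369.02.

£2,369.02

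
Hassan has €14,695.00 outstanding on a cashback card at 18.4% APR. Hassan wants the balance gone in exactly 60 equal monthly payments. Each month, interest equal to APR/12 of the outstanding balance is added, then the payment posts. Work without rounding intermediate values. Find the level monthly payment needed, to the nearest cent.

Monthly rate r = 18.4%/12 = 1.53333% = 0.0153333.
Level-payment amortization: P = B₀·r / (1 − (1+r)^(−n)) = 14695.00·0.0153333 / (1 − 1.01533^(−60)).
Denominator 1 − (1+r)^(−60) = 0.598688742.
P = 225.323 / 0.598688742 ≈ 376.36.

€376.36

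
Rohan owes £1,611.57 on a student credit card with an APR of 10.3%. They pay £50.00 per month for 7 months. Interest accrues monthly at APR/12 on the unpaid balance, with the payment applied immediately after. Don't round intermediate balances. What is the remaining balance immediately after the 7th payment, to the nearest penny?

Monthly rate r = 10.3%/12 = 0.858333% = 0.00858333.
Each month: B ← B·(1+r) − £50.00.
Month 1: interest £13.83; balance after payment £1,575.40.
Month 2: interest £13.52; balance after payment £1,538.92.
Month 3: interest £13.21; balance after payment £1,502.13.
Month 4: interest £12.89; balance after payment £1,465.03.
Month 5: interest £12.57; balance after payment £1,427.60.
Month 6: interest £12.25; balance after payment £1,389.86.
Month 7: interest £11.93; balance after payment £1,351.79.

£1,351.79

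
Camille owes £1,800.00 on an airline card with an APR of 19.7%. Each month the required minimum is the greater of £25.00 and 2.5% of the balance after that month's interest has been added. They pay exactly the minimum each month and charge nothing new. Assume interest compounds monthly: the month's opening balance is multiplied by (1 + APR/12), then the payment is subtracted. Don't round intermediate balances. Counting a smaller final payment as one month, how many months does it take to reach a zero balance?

Monthly rate r = 19.7%/12 = 1.64167% = 0.0164167.
While 2.5% of the post-interest balance exceeds £25.00, each month B ← (B·(1+r))·(1 − 0.025), i.e. B shrinks by the factor (1+r)·0.975 = 0.99101.
This holds for months 1–67. Entering month 68 the balance is £982.63; 2.5% of the post-interest balance is now below £25.00, so the flat £25.00 minimum applies from here.
From month 68 a fixed £25.00 at rate r clears £982.63 in 64 more payments. Total: 67 + 64 = 131 months.

131 months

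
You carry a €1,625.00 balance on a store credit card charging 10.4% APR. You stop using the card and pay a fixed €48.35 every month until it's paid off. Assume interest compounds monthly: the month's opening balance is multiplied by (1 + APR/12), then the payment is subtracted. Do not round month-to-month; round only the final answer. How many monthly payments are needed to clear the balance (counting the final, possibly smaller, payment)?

40 months

Monthly rate r = 10.4%/12 = 0.866667% = 0.00866667.
Recurrence: B ← B·(1+r) − €48.35.
Month 1: interest €14.08; balance after payment €1,590.73.
Month 2: interest €13.79; balance after payment €1,556.17.
Closed form: n = −ln(1 − rB₀/P)/ln(1+r) = −ln(0.70872)/ln(1.00867) ≈ 39.898, so the balance reaches zero during payment 40.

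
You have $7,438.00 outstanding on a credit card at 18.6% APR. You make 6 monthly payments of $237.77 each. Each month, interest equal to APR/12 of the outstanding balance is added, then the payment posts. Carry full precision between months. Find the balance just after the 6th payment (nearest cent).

Monthly rate r = 18.6%/12 = 1.55% = 0.0155.
Each month: B ← B·(1+r) − $237.77.
Month 1: interest $115.29; balance after payment $7,315.52.
Month 2: interest $113.39; balance after payment $7,191.14.
Month 3: interest $111.46; balance after payment $7,064.83.
Month 4: interest $109.50; balance after payment $6,936.57.
Month 5: interest $107.52; balance after payment $6,806.31.
Month 6: interest $105.50; balance after payment $6,674.04.

$6,674.04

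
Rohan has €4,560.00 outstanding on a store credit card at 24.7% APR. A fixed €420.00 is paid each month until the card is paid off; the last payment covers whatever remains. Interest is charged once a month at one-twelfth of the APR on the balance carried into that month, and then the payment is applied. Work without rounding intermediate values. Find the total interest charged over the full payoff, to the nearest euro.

€655

Monthly rate r = 24.7%/12 = 2.05833% = 0.0205833.
Payoff takes n = ⌈−ln(1 − rB₀/P)/ln(1+r)⌉ = ⌈12.414⌉ = 13 payments; the last is €174.93.
Total paid = 12·€420.00 + €174.93 = €5,214.93.
Total interest = total paid − principal = €5,214.93 − €4,560.00 = €654.93.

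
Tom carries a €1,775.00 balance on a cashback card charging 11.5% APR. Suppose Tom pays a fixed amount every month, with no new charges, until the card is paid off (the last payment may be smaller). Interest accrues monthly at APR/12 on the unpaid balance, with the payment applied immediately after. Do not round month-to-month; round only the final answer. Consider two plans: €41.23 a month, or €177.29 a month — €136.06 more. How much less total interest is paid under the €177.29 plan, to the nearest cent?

€424.65

Monthly rate r = 11.5%/12 = 0.958333% = 0.00958333.
At €41.23/mo: n = ⌈−ln(1 − rB₀/P)/ln(1+r)⌉ = 56 payments (last €32.16); total interest = total paid − €1,775.00 = €524.81.
At €177.29/mo: 11 payments (last €102.26); total interest €100.16.
Interest saved = €524.81 − €100.16 = €424.65.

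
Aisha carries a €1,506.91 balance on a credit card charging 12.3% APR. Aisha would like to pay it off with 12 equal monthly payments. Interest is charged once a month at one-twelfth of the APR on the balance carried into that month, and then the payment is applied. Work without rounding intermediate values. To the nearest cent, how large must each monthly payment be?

Monthly rate r = 12.3%/12 = 1.025% = 0.01025.
Level-payment amortization: P = B₀·r / (1 − (1+r)^(−n)) = 1506.91·0.01025 / (1 − 1.01025^(−12)).
Denominator 1 − (1+r)^(−12) = 0.115182526.
P = 15.4458 / 0.115182526 ≈ 134.10.

€134.10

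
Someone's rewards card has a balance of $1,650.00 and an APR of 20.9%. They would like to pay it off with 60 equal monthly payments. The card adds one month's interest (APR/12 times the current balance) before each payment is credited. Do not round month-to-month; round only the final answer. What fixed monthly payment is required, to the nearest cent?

$44.55

Monthly rate r = 20.9%/12 = 1.74167% = 0.0174167.
Level-payment amortization: P = B₀·r / (1 − (1+r)^(−n)) = 1650.00·0.0174167 / (1 − 1.01742^(−60)).
Denominator 1 − (1+r)^(−60) = 0.645130121.
P = 28.7375 / 0.645130121 ≈ 44.55.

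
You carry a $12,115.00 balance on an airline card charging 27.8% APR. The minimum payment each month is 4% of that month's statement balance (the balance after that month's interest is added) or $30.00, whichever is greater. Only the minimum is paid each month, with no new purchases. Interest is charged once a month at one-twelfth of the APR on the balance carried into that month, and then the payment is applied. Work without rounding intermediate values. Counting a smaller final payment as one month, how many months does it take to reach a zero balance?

193 months

Monthly rate r = 27.8%/12 = 2.31667% = 0.0231667.
While 4% of the post-interest balance exceeds $30.00, each month B ← (B·(1+r))·(1 − 0.04), i.e. B shrinks by the factor (1+r)·0.96 = 0.98224.
This holds for months 1–157. Entering month 158 the balance is $726.92; 4% of the post-interest balance is now below $30.00, so the flat $30.00 minimum applies from here.
From month 158 a fixed $30.00 at rate r clears $726.92 in 36 more payments. Total: 157 + 36 = 193 months.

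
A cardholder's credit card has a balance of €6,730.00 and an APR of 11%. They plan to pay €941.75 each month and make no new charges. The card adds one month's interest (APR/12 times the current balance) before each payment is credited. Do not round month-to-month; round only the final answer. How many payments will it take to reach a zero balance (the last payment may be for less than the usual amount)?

8 payments

Monthly rate r = 11%/12 = 0.916667% = 0.00916667.
Recurrence: B ← B·(1+r) − €941.75.
Month 1: interest €61.69; balance after payment €5,849.94.
Month 2: interest €53.62; balance after payment €4,961.82.
Closed form: n = −ln(1 − rB₀/P)/ln(1+r) = −ln(0.93449)/ln(1.00917) ≈ 7.425, so the balance reaches zero during payment 8.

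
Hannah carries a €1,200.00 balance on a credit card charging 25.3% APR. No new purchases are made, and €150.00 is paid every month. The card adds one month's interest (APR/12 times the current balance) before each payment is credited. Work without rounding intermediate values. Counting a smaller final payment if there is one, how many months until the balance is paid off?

9 payments

Monthly rate r = 25.3%/12 = 2.10833% = 0.0210833.
Recurrence: B ← B·(1+r) − €150.00.
Month 1: interest €25.30; balance after payment €1,075.30.
Month 2: interest €22.67; balance after payment €947.97.
Closed form: n = −ln(1 − rB₀/P)/ln(1+r) = −ln(0.83133)/ln(1.02108) ≈ 8.854, so the balance reaches zero during payment 9.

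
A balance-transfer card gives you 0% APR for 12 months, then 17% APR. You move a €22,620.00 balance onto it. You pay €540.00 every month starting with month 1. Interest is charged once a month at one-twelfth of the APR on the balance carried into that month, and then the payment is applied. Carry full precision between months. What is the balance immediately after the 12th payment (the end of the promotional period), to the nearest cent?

€16,140.00

Promo months 1–12 at r₀ = 0%/12 = 0; months 13+ at r₁ = 17%/12 = 0.0141667.
After month 12 (no interest yet): B = €22,620.00 − 12·€540.00 = €16,140.00.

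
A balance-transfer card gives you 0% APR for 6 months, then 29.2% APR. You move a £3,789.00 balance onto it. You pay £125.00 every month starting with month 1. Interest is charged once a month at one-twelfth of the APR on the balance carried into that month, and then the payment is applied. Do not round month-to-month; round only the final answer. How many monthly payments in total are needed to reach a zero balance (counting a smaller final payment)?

Promo months 1–6 at r₀ = 0%/12 = 0; months 7+ at r₁ = 29.2%/12 = 0.0243333.
After month 6 (no interest yet): B = £3,789.00 − 6·£125.00 = £3,039.00.
Then at r₁ with £125.00/mo: n₂ = −ln(1 − r₁·B/P)/ln(1+r₁) ≈ 37.25 → 38 more payments.

44 payments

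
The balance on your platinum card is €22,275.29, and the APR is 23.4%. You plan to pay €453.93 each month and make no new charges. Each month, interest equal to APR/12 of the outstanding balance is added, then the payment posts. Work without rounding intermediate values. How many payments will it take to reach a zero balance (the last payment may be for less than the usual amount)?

163 payments

Monthly rate r = 23.4%/12 = 1.95% = 0.0195.
Recurrence: B ← B·(1+r) − €453.93.
Month 1: interest €434.37; balance after payment €22,255.73.
Month 2: interest €433.99; balance after payment €22,235.78.
Closed form: n = −ln(1 − rB₀/P)/ln(1+r) = −ln(0.043094)/ln(1.0195) ≈ 162.816, so the balance reaches zero during payment 163.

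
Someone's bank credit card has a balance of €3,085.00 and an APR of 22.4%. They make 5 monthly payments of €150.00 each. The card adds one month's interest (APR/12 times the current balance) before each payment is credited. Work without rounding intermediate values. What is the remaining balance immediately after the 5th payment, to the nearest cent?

€2,605.36

Monthly rate r = 22.4%/12 = 1.86667% = 0.0186667.
Each month: B ← B·(1+r) − €150.00.
Month 1: interest €57.59; balance after payment €2,992.59.
Month 2: interest €55.86; balance after payment €2,898.45.
Month 3: interest €54.10; balance after payment €2,802.55.
Month 4: interest €52.31; balance after payment €2,704.87.
Month 5: interest €50.49; balance after payment €2,605.36.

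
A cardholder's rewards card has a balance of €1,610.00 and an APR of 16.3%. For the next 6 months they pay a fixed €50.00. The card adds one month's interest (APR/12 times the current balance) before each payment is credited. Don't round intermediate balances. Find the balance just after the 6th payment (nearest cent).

Monthly rate r = 16.3%/12 = 1.35833% = 0.0135833.
Each month: B ← B·(1+r) − €50.00.
Month 1: interest €21.87; balance after payment €1,581.87.
Month 2: interest €21.49; balance after payment €1,553.36.
Month 3: interest €21.10; balance after payment €1,524.46.
Month 4: interest €20.71; balance after payment €1,495.16.
Month 5: interest €20.31; balance after payment €1,465.47.
Month 6: interest €19.91; balance after payment €1,435.38.

€1,435.38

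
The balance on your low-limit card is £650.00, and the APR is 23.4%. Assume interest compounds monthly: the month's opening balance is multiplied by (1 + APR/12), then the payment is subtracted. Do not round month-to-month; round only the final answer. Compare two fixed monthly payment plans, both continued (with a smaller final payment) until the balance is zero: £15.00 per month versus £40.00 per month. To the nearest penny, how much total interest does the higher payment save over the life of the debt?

Monthly rate r = 23.4%/12 = 1.95% = 0.0195.
At £15.00/mo: n = ⌈−ln(1 − rB₀/P)/ln(1+r)⌉ = 97 payments (last £8.07); total interest = total paid − £650.00 = £798.07.
At £40.00/mo: 20 payments (last £29.37); total interest £139.37.
Interest saved = £798.07 − £139.37 = £658.70.

£658.70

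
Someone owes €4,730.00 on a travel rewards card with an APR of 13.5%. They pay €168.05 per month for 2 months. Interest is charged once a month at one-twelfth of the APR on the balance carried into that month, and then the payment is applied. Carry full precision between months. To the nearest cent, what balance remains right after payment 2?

€4,499.03

Monthly rate r = 13.5%/12 = 1.125% = 0.01125.
Each month: B ← B·(1+r) − €168.05.
Month 1: interest €53.21; balance after payment €4,615.16.
Month 2: interest €51.92; balance after payment €4,499.03.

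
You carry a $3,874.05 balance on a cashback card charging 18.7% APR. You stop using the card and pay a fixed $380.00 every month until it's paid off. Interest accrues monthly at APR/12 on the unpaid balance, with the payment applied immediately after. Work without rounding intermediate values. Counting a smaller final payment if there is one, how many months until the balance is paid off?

12 months

Monthly rate r = 18.7%/12 = 1.55833% = 0.0155833.
Recurrence: B ← B·(1+r) − $380.00.
Month 1: interest $60.37; balance after payment $3,554.42.
Month 2: interest $55.39; balance after payment $3,229.81.
Closed form: n = −ln(1 − rB₀/P)/ln(1+r) = −ln(0.84113)/ln(1.01558) ≈ 11.188, so the balance reaches zero during payment 12.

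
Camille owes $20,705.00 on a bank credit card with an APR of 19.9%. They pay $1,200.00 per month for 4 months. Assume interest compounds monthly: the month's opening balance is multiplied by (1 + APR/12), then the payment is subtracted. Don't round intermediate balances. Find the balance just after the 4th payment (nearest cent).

$17,192.25

Monthly rate r = 19.9%/12 = 1.65833% = 0.0165833.
Each month: B ← B·(1+r) − $1,200.00.
Month 1: interest $343.36; balance after payment $19,848.36.
Month 2: interest $329.15; balance after payment $18,977.51.
Month 3: interest $314.71; balance after payment $18,092.22.
Month 4: interest $300.03; balance after payment $17,192.25.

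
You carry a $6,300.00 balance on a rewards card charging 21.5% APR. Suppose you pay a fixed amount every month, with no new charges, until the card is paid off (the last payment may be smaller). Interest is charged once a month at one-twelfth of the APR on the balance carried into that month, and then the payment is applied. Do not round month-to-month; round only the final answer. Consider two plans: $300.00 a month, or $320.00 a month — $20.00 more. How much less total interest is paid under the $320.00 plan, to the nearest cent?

Monthly rate r = 21.5%/12 = 1.79167% = 0.0179167.
At $300.00/mo: n = ⌈−ln(1 − rB₀/P)/ln(1+r)⌉ = 27 payments (last $174.59); total interest = total paid − $6,300.00 = $1,674.59.
At $320.00/mo: 25 payments (last $159.38); total interest $1,539.38.
Interest saved = $1,674.59 − $1,539.38 = $135.21.

$135.21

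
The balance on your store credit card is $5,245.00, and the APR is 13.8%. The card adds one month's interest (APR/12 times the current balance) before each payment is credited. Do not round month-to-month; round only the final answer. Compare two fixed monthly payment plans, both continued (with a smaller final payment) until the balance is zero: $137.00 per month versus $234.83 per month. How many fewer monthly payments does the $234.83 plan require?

Monthly rate r = 13.8%/12 = 1.15% = 0.0115.
At $137.00/mo: n = ⌈−ln(1 − rB₀/P)/ln(1+r)⌉ = 51 payments (last $103.05); total interest = total paid − $5,245.00 = $1,708.05.
At $234.83/mo: 26 payments (last $226.08); total interest $851.83.
Payments saved = 51 − 26 = 25.

25 fewer payments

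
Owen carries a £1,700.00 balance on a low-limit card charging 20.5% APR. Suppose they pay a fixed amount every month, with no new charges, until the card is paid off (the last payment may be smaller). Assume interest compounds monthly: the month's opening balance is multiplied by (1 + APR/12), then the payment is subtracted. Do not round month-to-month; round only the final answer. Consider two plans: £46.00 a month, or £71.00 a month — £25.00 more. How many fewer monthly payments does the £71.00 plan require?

27 fewer payments

Monthly rate r = 20.5%/12 = 1.70833% = 0.0170833.
At £46.00/mo: n = ⌈−ln(1 − rB₀/P)/ln(1+r)⌉ = 59 payments (last £41.90); total interest = total paid − £1,700.00 = £1,009.90.
At £71.00/mo: 32 payments (last £3.77); total interest £504.77.
Payments saved = 59 − 32 = 27.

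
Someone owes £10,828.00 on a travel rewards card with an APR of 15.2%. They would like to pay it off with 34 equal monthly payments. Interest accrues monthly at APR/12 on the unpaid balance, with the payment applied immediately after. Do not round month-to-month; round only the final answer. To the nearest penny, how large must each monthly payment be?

£393.94

Monthly rate r = 15.2%/12 = 1.26667% = 0.0126667.
Level-payment amortization: P = B₀·r / (1 − (1+r)^(−n)) = 10828.00·0.0126667 / (1 − 1.01267^(−34)).
Denominator 1 − (1+r)^(−34) = 0.348163768.
P = 137.155 / 0.348163768 ≈ 393.94.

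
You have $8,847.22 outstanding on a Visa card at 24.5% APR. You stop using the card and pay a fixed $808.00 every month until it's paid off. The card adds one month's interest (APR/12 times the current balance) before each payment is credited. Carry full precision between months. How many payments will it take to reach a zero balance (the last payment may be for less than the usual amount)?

Monthly rate r = 24.5%/12 = 2.04167% = 0.0204167.
Recurrence: B ← B·(1+r) − $808.00.
Month 1: interest $180.63; balance after payment $8,219.85.
Month 2: interest $167.82; balance after payment $7,579.67.
Closed form: n = −ln(1 − rB₀/P)/ln(1+r) = −ln(0.77645)/ln(1.02042) ≈ 12.519, so the balance reaches zero during payment 13.

13 payments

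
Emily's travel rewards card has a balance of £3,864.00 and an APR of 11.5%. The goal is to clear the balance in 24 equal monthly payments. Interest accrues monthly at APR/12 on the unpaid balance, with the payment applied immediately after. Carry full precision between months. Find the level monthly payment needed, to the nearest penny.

£180.99

Monthly rate r = 11.5%/12 = 0.958333% = 0.00958333.
Level-payment amortization: P = B₀·r / (1 − (1+r)^(−n)) = 3864.00·0.00958333 / (1 − 1.00958^(−24)).
Denominator 1 − (1+r)^(−24) = 0.204595833.
P = 37.03 / 0.204595833 ≈ 180.99.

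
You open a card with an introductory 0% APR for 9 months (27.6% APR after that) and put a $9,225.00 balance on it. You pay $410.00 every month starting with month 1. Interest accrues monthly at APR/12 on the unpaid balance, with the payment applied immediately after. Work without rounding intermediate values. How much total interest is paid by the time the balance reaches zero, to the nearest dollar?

$1,170

Promo months 1–9 at r₀ = 0%/12 = 0; months 10+ at r₁ = 27.6%/12 = 0.023.
After month 9 (no interest yet): B = $9,225.00 − 9·$410.00 = $5,535.00.
Then at r₁ with $410.00/mo: n₂ = −ln(1 − r₁·B/P)/ln(1+r₁) ≈ 16.35 → 17 more payments.
Total paid = 25·$410.00 + $144.52 = $10,394.52; interest = $10,394.52 − $9,225.00 = $1,169.52.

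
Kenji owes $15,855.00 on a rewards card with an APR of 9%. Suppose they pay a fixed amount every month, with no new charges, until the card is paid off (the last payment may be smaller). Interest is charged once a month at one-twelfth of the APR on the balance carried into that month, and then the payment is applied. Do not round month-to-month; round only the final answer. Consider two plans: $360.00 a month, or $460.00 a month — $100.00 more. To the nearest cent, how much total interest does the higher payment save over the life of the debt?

Monthly rate r = 9%/12 = 0.75% = 0.0075.
At $360.00/mo: n = ⌈−ln(1 − rB₀/P)/ln(1+r)⌉ = 54 payments (last $237.70); total interest = total paid − $15,855.00 = $3,462.70.
At $460.00/mo: 41 payments (last $12.78); total interest $2,557.78.
Interest saved = $3,462.70 − $2,557.78 = $904.92.

$904.92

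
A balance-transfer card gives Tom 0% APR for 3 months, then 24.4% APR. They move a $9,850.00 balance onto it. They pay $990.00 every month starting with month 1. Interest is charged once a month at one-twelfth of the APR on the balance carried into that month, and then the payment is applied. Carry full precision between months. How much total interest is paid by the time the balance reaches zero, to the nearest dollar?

Promo months 1–3 at r₀ = 0%/12 = 0; months 4+ at r₁ = 24.4%/12 = 0.0203333.
After month 3 (no interest yet): B = $9,850.00 − 3·$990.00 = $6,880.00.
Then at r₁ with $990.00/mo: n₂ = −ln(1 − r₁·B/P)/ln(1+r₁) ≈ 7.57 → 8 more payments.
Total paid = 10·$990.00 + $564.96 = $10,464.96; interest = $10,464.96 − $9,850.00 = $614.96.

$615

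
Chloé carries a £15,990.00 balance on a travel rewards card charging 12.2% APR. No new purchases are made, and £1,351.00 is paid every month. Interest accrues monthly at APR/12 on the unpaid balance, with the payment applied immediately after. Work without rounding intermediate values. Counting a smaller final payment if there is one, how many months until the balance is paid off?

Monthly rate r = 12.2%/12 = 1.01667% = 0.0101667.
Recurrence: B ← B·(1+r) − £1,351.00.
Month 1: interest £162.56; balance after payment £14,801.57.
Month 2: interest £150.48; balance after payment £13,601.05.
Closed form: n = −ln(1 − rB₀/P)/ln(1+r) = −ln(0.87967)/ln(1.01017) ≈ 12.675, so the balance reaches zero during payment 13.

13 months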